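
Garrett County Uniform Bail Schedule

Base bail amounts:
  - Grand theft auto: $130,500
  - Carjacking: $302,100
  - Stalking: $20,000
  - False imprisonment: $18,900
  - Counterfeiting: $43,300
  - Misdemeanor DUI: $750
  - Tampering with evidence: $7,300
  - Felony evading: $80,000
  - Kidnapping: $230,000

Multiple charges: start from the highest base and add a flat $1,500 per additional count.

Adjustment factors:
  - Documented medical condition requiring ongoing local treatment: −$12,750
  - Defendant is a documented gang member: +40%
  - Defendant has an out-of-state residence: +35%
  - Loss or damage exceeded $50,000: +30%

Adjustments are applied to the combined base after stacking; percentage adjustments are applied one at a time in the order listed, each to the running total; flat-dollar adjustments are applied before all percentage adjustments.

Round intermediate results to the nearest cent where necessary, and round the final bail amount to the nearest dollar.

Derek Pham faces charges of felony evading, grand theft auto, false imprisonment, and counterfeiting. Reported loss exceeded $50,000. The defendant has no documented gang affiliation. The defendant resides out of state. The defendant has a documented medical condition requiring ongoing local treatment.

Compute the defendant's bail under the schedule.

$214,549

Base amounts from the schedule: felony evading $80,000; grand theft auto $130,500; false imprisonment $18,900; counterfeiting $43,300.
Stacking rule: highest base plus $1,500 per additional charge. Highest is grand theft auto at $130,500; 3 additional charges → +$4,500. Combined base = $135,000.
Documented medical condition requiring ongoing local treatment (−$12,750 flat): $135,000 − $12,750 = $122,250.
Defendant has an out-of-state residence (+35%): $122,250 × 1.35 = $165,037.50.
Loss or damage exceeded $50,000 (+30%): $165,037.50 × 1.3 = $214,548.75.
Rounded to the nearest dollar: $214,549.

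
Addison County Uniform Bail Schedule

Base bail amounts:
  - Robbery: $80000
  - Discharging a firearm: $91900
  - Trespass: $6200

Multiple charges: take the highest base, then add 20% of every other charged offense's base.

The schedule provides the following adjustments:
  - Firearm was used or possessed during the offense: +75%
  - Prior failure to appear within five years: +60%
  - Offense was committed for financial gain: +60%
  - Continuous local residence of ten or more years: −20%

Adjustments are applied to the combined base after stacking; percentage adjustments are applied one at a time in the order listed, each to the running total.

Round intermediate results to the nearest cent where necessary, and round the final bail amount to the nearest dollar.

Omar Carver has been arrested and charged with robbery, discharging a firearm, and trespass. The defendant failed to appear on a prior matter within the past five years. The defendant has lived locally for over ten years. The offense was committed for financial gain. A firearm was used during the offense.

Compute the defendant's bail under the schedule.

Base amounts from the schedule: robbery $80000; discharging a firearm $91900; trespass $6200.
Stacking rule: highest base plus 20% of each additional charge. Highest is discharging a firearm at $91900. Additional: $80000 × 20% = $16000; $6200 × 20% = $1240. Combined base = $91900 + $17240 = $109140.
Firearm was used or possessed during the offense (+75%): $109140 × 1.75 = $190995.
Prior failure to appear within five years (+60%): $190995 × 1.6 = $305592.
Offense was committed for financial gain (+60%): $305592 × 1.6 = $488947.20.
Continuous local residence of ten or more years (−20%): $488947.20 × 0.8 = $391157.76.
Rounded to the nearest dollar: $391158.

$391158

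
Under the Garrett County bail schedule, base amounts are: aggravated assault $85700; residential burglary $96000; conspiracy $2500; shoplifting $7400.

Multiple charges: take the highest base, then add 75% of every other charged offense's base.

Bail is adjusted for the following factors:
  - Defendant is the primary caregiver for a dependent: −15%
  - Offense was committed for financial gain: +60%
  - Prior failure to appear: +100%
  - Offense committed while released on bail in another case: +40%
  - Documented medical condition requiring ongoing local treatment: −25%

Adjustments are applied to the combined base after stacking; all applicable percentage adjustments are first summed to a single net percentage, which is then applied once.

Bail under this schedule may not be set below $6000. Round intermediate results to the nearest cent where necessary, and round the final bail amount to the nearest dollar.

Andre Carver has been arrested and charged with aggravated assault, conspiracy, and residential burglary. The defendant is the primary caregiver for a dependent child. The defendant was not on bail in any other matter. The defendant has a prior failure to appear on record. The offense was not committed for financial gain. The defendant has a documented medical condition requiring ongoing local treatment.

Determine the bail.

Base amounts from the schedule: aggravated assault $85700; conspiracy $2500; residential burglary $96000.
Stacking rule: highest base plus 75% of each additional charge. Highest is residential burglary at $96000. Additional: $85700 × 75% = $64275; $2500 × 75% = $1875. Combined base = $96000 + $66150 = $162150.
Net percentage adjustment: −15% +100% −25% = +60%. $162150 × 1.6 = $259440.
$259440 is at or above the $6000 minimum.

$259440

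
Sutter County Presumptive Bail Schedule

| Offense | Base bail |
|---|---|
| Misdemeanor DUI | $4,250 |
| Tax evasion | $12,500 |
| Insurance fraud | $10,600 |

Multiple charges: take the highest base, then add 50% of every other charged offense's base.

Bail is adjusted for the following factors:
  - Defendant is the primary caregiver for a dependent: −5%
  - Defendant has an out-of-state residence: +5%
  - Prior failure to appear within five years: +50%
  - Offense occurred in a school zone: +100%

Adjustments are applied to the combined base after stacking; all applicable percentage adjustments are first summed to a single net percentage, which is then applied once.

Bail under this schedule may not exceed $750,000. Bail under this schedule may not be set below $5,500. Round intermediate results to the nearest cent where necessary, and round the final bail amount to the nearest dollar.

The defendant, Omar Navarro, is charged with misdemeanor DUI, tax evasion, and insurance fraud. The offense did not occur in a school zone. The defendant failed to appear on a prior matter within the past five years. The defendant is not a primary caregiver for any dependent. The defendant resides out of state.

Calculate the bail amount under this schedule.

$30,884

Base amounts from the schedule: misdemeanor DUI $4,250; tax evasion $12,500; insurance fraud $10,600.
Stacking rule: highest base plus 50% of each additional charge. Highest is tax evasion at $12,500. Additional: $4,250 × 50% = $2,125; $10,600 × 50% = $5,300. Combined base = $12,500 + $7,425 = $19,925.
Net percentage adjustment: +5% +50% = +55%. $19,925 × 1.55 = $30,883.75.
$30,883.75 is within the $750,000 maximum.
$30,883.75 is at or above the $5,500 minimum.
Rounded to the nearest dollar: $30,884.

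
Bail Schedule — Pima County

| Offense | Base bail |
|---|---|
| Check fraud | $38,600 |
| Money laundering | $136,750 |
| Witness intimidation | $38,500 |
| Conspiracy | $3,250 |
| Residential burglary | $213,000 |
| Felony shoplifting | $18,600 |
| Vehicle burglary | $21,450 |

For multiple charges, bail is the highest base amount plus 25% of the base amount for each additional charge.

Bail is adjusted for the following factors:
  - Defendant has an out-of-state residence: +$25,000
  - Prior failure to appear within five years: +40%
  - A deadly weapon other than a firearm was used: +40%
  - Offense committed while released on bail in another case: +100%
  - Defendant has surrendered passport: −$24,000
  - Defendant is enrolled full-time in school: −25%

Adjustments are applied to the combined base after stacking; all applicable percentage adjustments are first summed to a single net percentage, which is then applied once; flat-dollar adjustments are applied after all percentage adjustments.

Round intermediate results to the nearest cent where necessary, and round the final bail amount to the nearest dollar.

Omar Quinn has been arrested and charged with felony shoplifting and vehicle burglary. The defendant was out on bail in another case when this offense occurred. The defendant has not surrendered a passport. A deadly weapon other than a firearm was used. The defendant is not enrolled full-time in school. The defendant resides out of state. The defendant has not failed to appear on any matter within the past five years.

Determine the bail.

$87,640

Base amounts from the schedule: felony shoplifting $18,600; vehicle burglary $21,450.
Stacking rule: highest base plus 25% of each additional charge. Highest is vehicle burglary at $21,450. Additional: $18,600 × 25% = $4,650. Combined base = $21,450 + $4,650 = $26,100.
Net percentage adjustment: +40% +100% = +140%. $26,100 × 2.4 = $62,640.
Defendant has an out-of-state residence (+$25,000 flat): $62,640 + $25,000 = $87,640.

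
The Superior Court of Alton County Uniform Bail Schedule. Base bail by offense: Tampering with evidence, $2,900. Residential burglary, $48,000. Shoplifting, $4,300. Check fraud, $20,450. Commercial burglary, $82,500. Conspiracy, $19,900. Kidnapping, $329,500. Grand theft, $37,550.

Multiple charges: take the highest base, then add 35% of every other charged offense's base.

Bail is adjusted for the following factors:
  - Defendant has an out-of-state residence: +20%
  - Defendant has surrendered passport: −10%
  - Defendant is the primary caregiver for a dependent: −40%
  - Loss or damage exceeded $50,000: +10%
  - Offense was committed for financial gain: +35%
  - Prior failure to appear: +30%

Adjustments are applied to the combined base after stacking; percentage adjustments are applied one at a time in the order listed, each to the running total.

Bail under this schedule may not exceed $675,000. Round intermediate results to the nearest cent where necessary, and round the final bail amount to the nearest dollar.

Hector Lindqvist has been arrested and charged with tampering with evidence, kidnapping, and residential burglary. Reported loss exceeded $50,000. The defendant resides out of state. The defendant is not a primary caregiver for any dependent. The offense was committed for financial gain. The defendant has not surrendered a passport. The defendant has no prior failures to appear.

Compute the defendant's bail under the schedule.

Base amounts from the schedule: tampering with evidence $2,900; kidnapping $329,500; residential burglary $48,000.
Stacking rule: highest base plus 35% of each additional charge. Highest is kidnapping at $329,500. Additional: $2,900 × 35% = $1,015; $48,000 × 35% = $16,800. Combined base = $329,500 + $17,815 = $347,315.
Defendant has an out-of-state residence (+20%): $347,315 × 1.2 = $416,778.
Loss or damage exceeded $50,000 (+10%): $416,778 × 1.1 = $458,455.80.
Offense was committed for financial gain (+35%): $458,455.80 × 1.35 = $618,915.33.
$618,915.33 is within the $675,000 maximum.
Rounded to the nearest dollar: $618,915.

$618,915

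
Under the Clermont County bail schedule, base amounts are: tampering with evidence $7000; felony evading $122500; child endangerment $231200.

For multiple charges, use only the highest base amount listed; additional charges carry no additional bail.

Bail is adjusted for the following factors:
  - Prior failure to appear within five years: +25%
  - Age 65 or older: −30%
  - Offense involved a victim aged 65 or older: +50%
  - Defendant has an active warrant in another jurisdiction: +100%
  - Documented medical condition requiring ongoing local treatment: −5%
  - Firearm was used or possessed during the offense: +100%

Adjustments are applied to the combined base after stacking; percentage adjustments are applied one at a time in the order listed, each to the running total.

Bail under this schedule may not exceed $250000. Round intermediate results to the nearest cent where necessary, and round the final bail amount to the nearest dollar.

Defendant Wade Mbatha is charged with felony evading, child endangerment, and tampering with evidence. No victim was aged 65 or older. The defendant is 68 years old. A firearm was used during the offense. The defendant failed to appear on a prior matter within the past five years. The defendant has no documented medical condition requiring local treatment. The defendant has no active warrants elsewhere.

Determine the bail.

Base amounts from the schedule: felony evading $122500; child endangerment $231200; tampering with evidence $7000.
Stacking rule: use the highest base only. Highest is child endangerment at $231200. Combined base = $231200.
Prior failure to appear within five years (+25%): $231200 × 1.25 = $289000.
Age 65 or older (−30%): $289000 × 0.7 = $202300.
Firearm was used or possessed during the offense (+100%): $202300 × 2 = $404600.
Result $404600 exceeds the maximum of $250000; bail is capped at $250000.

$250000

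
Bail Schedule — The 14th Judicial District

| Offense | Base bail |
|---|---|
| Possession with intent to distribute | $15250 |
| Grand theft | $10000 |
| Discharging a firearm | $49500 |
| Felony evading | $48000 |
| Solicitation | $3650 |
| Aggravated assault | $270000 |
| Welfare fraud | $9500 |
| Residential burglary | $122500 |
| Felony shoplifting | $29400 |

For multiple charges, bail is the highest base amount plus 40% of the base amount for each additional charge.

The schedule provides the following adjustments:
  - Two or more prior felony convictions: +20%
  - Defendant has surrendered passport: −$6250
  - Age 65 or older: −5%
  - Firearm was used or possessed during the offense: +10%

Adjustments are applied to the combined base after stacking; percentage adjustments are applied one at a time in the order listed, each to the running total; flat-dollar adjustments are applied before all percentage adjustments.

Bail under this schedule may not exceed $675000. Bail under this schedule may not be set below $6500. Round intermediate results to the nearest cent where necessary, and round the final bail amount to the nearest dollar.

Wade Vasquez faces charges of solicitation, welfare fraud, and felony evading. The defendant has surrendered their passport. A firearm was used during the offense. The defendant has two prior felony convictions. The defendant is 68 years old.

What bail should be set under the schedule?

Base amounts from the schedule: solicitation $3650; welfare fraud $9500; felony evading $48000.
Stacking rule: highest base plus 40% of each additional charge. Highest is felony evading at $48000. Additional: $3650 × 40% = $1460; $9500 × 40% = $3800. Combined base = $48000 + $5260 = $53260.
Defendant has surrendered passport (−$6250 flat): $53260 − $6250 = $47010.
Two or more prior felony convictions (+20%): $47010 × 1.2 = $56412.
Age 65 or older (−5%): $56412 × 0.95 = $53591.40.
Firearm was used or possessed during the offense (+10%): $53591.40 × 1.1 = $58950.54.
$58950.54 is within the $675000 maximum.
$58950.54 is at or above the $6500 minimum.
Rounded to the nearest dollar: $58951.

$58951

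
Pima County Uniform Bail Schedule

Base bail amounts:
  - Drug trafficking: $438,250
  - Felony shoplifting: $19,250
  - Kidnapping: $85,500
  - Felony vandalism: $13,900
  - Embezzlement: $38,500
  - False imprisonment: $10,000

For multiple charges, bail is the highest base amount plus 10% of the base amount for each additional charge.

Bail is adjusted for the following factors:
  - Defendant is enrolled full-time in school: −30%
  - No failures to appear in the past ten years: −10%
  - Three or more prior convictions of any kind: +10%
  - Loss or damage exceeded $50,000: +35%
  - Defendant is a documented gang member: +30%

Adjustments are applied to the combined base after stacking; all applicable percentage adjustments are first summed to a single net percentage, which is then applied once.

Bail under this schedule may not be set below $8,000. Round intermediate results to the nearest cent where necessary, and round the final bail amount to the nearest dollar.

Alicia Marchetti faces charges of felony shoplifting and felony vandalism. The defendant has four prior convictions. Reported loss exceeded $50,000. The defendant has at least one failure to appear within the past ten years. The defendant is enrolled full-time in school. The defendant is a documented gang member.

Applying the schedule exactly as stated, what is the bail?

$29,928

Base amounts from the schedule: felony shoplifting $19,250; felony vandalism $13,900.
Stacking rule: highest base plus 10% of each additional charge. Highest is felony shoplifting at $19,250. Additional: $13,900 × 10% = $1,390. Combined base = $19,250 + $1,390 = $20,640.
Net percentage adjustment: −30% +10% +35% +30% = +45%. $20,640 × 1.45 = $29,928.
$29,928 is at or above the $8,000 minimum.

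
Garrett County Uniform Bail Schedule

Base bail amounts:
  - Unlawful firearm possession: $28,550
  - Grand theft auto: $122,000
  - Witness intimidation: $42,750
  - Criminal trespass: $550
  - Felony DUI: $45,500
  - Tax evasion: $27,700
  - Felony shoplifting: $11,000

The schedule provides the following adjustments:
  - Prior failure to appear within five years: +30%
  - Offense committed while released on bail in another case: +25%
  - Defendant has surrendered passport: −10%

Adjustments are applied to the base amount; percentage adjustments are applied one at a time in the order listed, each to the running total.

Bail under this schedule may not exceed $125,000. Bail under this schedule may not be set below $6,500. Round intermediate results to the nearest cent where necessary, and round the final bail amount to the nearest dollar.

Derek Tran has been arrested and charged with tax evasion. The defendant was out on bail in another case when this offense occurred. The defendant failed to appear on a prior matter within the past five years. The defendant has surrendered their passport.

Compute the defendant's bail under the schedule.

Base amounts from the schedule: tax evasion $27,700.
Single charge. Combined base = $27,700.
Prior failure to appear within five years (+30%): $27,700 × 1.3 = $36,010.
Offense committed while released on bail in another case (+25%): $36,010 × 1.25 = $45,012.50.
Defendant has surrendered passport (−10%): $45,012.50 × 0.9 = $40,511.25.
$40,511.25 is within the $125,000 maximum.
$40,511.25 is at or above the $6,500 minimum.
Rounded to the nearest dollar: $40,511.

$40,511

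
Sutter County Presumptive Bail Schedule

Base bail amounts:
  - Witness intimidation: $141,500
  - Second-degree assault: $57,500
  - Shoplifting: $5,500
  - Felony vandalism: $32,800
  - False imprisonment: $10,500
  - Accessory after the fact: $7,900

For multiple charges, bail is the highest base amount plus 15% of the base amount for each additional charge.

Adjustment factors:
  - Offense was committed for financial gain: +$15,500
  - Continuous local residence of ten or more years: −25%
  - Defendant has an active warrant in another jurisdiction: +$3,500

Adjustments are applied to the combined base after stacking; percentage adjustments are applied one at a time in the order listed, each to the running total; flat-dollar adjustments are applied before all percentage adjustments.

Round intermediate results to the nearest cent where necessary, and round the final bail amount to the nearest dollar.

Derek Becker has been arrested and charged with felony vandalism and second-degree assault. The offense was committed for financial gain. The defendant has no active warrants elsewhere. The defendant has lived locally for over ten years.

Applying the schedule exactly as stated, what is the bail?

$58,440

Base amounts from the schedule: felony vandalism $32,800; second-degree assault $57,500.
Stacking rule: highest base plus 15% of each additional charge. Highest is second-degree assault at $57,500. Additional: $32,800 × 15% = $4,920. Combined base = $57,500 + $4,920 = $62,420.
Offense was committed for financial gain (+$15,500 flat): $62,420 + $15,500 = $77,920.
Continuous local residence of ten or more years (−25%): $77,920 × 0.75 = $58,440.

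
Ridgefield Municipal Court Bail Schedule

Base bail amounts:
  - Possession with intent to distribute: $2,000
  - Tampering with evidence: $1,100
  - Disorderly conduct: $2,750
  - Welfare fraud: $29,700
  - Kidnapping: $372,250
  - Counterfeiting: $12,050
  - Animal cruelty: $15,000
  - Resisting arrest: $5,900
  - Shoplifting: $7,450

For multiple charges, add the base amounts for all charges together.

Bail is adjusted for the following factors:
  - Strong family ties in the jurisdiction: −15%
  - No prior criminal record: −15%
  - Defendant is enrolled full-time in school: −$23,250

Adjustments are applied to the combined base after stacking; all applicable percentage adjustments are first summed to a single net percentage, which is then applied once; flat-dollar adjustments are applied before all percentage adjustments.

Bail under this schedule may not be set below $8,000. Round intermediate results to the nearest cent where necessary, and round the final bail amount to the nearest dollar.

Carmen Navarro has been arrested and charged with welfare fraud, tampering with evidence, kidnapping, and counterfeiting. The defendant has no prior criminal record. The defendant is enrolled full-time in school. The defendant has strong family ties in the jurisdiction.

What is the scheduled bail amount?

$274,295

Base amounts from the schedule: welfare fraud $29,700; tampering with evidence $1,100; kidnapping $372,250; counterfeiting $12,050.
Stacking rule: sum of all bases. $29,700 + $1,100 + $372,250 + $12,050 = $415,100.
Defendant is enrolled full-time in school (−$23,250 flat): $415,100 − $23,250 = $391,850.
Net percentage adjustment: −15% −15% = −30%. $391,850 × 0.7 = $274,295.
$274,295 is at or above the $8,000 minimum.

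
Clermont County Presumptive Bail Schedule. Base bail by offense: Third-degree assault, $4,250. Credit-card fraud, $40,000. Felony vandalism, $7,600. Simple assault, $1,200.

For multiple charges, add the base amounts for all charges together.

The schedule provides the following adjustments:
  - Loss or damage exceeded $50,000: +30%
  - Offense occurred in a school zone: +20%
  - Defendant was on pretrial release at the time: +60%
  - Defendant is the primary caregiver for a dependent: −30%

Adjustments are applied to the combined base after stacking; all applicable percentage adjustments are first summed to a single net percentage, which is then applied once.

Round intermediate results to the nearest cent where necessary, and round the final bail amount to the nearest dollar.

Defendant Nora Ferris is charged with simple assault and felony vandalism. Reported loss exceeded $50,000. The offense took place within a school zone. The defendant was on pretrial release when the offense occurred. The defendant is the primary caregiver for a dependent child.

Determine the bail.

$15,840

Base amounts from the schedule: simple assault $1,200; felony vandalism $7,600.
Stacking rule: sum of all bases. $1,200 + $7,600 = $8,800.
Net percentage adjustment: +30% +20% +60% −30% = +80%. $8,800 × 1.8 = $15,840.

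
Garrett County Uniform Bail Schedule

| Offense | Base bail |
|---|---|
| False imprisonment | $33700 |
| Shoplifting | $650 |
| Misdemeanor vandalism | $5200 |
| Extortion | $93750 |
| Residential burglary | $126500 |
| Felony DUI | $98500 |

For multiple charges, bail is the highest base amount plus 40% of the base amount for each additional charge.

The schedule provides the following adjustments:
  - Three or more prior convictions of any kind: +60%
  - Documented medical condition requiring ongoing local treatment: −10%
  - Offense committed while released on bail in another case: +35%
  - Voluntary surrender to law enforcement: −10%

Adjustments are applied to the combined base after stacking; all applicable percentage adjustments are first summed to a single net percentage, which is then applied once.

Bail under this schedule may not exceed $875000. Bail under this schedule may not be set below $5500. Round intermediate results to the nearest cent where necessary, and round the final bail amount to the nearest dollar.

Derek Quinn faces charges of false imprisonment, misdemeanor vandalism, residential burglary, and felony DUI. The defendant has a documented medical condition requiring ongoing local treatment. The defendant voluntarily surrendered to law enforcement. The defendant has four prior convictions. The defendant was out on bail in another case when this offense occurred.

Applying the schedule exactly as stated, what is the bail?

$317555

Base amounts from the schedule: false imprisonment $33700; misdemeanor vandalism $5200; residential burglary $126500; felony DUI $98500.
Stacking rule: highest base plus 40% of each additional charge. Highest is residential burglary at $126500. Additional: $33700 × 40% = $13480; $5200 × 40% = $2080; $98500 × 40% = $39400. Combined base = $126500 + $54960 = $181460.
Net percentage adjustment: +60% −10% +35% −10% = +75%. $181460 × 1.75 = $317555.
$317555 is within the $875000 maximum.
$317555 is at or above the $5500 minimum.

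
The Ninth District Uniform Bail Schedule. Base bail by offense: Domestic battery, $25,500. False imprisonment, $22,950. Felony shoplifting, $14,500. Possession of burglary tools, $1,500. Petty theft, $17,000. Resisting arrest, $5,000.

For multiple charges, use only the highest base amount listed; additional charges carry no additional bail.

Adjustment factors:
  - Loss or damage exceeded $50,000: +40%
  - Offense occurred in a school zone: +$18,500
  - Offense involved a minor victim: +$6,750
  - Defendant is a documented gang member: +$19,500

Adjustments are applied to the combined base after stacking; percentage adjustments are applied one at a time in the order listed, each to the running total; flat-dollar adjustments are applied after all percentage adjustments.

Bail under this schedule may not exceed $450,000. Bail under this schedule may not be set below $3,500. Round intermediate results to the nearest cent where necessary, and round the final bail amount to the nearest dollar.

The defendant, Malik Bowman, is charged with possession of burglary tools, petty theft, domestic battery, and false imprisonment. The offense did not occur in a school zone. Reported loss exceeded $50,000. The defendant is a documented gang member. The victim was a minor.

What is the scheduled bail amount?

Base amounts from the schedule: possession of burglary tools $1,500; petty theft $17,000; domestic battery $25,500; false imprisonment $22,950.
Stacking rule: use the highest base only. Highest is domestic battery at $25,500. Combined base = $25,500.
Loss or damage exceeded $50,000 (+40%): $25,500 × 1.4 = $35,700.
Offense involved a minor victim (+$6,750 flat): $35,700 + $6,750 = $42,450.
Defendant is a documented gang member (+$19,500 flat): $42,450 + $19,500 = $61,950.
$61,950 is within the $450,000 maximum.
$61,950 is at or above the $3,500 minimum.

$61,950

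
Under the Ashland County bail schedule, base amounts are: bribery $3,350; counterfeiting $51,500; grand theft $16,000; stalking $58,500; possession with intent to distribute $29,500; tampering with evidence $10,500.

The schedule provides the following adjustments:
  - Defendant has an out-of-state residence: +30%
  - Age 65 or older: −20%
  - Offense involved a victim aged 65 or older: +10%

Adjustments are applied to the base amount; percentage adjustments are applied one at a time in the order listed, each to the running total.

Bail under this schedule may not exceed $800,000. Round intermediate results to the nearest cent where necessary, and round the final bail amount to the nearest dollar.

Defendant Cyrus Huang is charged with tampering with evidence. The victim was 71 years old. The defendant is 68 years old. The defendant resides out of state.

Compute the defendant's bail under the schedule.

$12,012

Base amounts from the schedule: tampering with evidence $10,500.
Single charge. Combined base = $10,500.
Defendant has an out-of-state residence (+30%): $10,500 × 1.3 = $13,650.
Age 65 or older (−20%): $13,650 × 0.8 = $10,920.
Offense involved a victim aged 65 or older (+10%): $10,920 × 1.1 = $12,012.
$12,012 is within the $800,000 maximum.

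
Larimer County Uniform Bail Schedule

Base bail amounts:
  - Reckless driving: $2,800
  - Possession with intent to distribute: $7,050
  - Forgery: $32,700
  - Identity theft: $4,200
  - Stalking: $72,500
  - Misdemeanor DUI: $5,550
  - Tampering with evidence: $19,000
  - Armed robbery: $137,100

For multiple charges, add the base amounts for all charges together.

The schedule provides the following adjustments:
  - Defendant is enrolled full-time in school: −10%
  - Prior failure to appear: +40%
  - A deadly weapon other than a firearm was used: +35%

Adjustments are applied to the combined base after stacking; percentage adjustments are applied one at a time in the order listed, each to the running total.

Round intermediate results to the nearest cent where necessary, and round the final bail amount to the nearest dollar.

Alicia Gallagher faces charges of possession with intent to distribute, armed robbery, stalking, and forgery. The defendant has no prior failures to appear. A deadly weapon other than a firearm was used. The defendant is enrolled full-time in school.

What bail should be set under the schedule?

$302,960

Base amounts from the schedule: possession with intent to distribute $7,050; armed robbery $137,100; stalking $72,500; forgery $32,700.
Stacking rule: sum of all bases. $7,050 + $137,100 + $72,500 + $32,700 = $249,350.
Defendant is enrolled full-time in school (−10%): $249,350 × 0.9 = $224,415.
A deadly weapon other than a firearm was used (+35%): $224,415 × 1.35 = $302,960.25.
Rounded to the nearest dollar: $302,960.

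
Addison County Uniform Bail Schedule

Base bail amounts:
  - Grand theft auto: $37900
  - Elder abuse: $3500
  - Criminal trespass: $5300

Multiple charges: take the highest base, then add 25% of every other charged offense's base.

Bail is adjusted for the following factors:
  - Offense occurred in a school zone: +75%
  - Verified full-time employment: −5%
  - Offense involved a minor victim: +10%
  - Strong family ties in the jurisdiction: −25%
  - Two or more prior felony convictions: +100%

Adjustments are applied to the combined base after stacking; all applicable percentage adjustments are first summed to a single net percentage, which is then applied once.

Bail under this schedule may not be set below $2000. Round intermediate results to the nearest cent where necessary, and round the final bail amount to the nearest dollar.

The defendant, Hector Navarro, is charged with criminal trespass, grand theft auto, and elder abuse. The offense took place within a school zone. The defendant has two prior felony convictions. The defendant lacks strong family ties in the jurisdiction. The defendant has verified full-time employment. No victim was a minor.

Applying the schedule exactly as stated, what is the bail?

Base amounts from the schedule: criminal trespass $5300; grand theft auto $37900; elder abuse $3500.
Stacking rule: highest base plus 25% of each additional charge. Highest is grand theft auto at $37900. Additional: $5300 × 25% = $1325; $3500 × 25% = $875. Combined base = $37900 + $2200 = $40100.
Net percentage adjustment: +75% −5% +100% = +170%. $40100 × 2.7 = $108270.
$108270 is at or above the $2000 minimum.

$108270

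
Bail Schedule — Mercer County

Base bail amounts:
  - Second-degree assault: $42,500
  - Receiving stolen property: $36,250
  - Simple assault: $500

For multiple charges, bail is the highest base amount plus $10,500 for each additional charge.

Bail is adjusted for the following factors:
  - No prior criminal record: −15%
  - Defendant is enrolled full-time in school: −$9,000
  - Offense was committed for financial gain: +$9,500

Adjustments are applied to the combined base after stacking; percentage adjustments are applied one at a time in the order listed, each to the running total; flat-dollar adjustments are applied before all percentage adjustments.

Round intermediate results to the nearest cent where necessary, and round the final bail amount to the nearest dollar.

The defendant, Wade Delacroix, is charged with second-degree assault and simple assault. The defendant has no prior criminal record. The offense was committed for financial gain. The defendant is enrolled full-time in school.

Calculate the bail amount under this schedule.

Base amounts from the schedule: second-degree assault $42,500; simple assault $500.
Stacking rule: highest base plus $10,500 per additional charge. Highest is second-degree assault at $42,500; 1 additional charge → +$10,500. Combined base = $53,000.
Defendant is enrolled full-time in school (−$9,000 flat): $53,000 − $9,000 = $44,000.
Offense was committed for financial gain (+$9,500 flat): $44,000 + $9,500 = $53,500.
No prior criminal record (−15%): $53,500 × 0.85 = $45,475.

$45,475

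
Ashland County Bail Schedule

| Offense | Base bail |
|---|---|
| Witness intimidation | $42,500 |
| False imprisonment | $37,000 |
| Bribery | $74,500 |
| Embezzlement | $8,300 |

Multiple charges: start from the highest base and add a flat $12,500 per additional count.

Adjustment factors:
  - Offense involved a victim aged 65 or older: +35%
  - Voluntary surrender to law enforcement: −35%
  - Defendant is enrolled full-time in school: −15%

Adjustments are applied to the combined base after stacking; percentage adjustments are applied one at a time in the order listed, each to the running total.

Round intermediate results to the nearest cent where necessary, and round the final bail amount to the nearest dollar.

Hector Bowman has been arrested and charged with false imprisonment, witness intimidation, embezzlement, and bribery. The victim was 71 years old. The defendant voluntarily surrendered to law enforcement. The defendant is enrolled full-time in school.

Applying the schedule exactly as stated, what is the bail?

$83,538

Base amounts from the schedule: false imprisonment $37,000; witness intimidation $42,500; embezzlement $8,300; bribery $74,500.
Stacking rule: highest base plus $12,500 per additional charge. Highest is bribery at $74,500; 3 additional charges → +$37,500. Combined base = $112,000.
Offense involved a victim aged 65 or older (+35%): $112,000 × 1.35 = $151,200.
Voluntary surrender to law enforcement (−35%): $151,200 × 0.65 = $98,280.
Defendant is enrolled full-time in school (−15%): $98,280 × 0.85 = $83,538.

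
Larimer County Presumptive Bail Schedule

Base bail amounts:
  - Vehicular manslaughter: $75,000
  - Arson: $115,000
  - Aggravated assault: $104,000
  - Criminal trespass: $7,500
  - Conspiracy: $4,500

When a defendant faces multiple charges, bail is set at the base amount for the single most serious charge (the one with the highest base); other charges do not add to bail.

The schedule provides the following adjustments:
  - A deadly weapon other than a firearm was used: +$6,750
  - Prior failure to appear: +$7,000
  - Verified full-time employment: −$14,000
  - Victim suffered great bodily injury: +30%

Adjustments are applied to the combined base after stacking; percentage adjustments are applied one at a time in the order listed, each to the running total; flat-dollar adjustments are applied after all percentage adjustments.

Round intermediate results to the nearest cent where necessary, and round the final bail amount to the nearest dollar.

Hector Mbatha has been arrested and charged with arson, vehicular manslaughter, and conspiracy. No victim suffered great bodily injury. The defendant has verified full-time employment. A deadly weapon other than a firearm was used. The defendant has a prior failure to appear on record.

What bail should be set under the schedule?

Base amounts from the schedule: arson $115,000; vehicular manslaughter $75,000; conspiracy $4,500.
Stacking rule: use the highest base only. Highest is arson at $115,000. Combined base = $115,000.
A deadly weapon other than a firearm was used (+$6,750 flat): $115,000 + $6,750 = $121,750.
Prior failure to appear (+$7,000 flat): $121,750 + $7,000 = $128,750.
Verified full-time employment (−$14,000 flat): $128,750 − $14,000 = $114,750.

$114,750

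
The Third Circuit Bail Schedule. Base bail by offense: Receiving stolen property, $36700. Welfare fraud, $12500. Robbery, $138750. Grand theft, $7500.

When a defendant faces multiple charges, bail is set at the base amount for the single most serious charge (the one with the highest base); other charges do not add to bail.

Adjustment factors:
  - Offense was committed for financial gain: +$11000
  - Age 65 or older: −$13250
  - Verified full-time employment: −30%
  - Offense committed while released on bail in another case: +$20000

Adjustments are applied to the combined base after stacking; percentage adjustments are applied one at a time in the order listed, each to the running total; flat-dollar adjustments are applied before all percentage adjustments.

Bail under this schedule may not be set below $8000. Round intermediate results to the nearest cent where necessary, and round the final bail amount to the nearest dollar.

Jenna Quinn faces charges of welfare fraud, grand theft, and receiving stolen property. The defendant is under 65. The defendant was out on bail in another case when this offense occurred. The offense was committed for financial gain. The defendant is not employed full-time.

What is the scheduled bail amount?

$67700

Base amounts from the schedule: welfare fraud $12500; grand theft $7500; receiving stolen property $36700.
Stacking rule: use the highest base only. Highest is receiving stolen property at $36700. Combined base = $36700.
Offense was committed for financial gain (+$11000 flat): $36700 + $11000 = $47700.
Offense committed while released on bail in another case (+$20000 flat): $47700 + $20000 = $67700.
$67700 is at or above the $8000 minimum.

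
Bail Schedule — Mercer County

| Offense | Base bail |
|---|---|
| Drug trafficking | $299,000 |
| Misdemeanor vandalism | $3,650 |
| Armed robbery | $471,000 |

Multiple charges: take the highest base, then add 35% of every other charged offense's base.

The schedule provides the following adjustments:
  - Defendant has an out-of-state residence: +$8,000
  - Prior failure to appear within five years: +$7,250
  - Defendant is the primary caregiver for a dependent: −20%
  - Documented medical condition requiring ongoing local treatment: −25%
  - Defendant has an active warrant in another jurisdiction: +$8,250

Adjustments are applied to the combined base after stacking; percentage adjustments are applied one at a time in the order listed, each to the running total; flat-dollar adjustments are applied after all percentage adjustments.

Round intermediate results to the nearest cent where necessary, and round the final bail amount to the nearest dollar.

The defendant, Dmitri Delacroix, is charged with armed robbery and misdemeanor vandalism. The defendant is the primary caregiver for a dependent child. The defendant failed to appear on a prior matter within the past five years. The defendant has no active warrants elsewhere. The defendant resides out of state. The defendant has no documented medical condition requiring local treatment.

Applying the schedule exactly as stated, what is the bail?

Base amounts from the schedule: armed robbery $471,000; misdemeanor vandalism $3,650.
Stacking rule: highest base plus 35% of each additional charge. Highest is armed robbery at $471,000. Additional: $3,650 × 35% = $1,277.50. Combined base = $471,000 + $1,277.50 = $472,277.50.
Defendant is the primary caregiver for a dependent (−20%): $472,277.50 × 0.8 = $377,822.
Defendant has an out-of-state residence (+$8,000 flat): $377,822 + $8,000 = $385,822.
Prior failure to appear within five years (+$7,250 flat): $385,822 + $7,250 = $393,072.

$393,072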